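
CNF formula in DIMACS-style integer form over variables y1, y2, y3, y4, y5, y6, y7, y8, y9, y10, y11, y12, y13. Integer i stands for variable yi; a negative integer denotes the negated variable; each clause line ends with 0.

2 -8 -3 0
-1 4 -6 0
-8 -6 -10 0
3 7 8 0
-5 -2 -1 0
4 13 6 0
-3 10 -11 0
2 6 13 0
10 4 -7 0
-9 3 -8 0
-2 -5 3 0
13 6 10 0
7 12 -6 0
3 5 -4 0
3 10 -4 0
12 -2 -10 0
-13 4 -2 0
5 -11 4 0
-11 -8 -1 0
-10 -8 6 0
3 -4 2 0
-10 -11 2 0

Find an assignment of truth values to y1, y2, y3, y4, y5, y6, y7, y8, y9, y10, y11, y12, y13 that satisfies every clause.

y1 = True, y2 = False, y3 = True, y4 = True, y5 = True, y6 = False, y7 = True, y8 = False, y9 = True, y10 = True, y11 = False, y12 = False, y13 = True

Check each clause:
  1. (y2 OR NOT y8 OR NOT y3) — NOT y8 is true.
  2. (NOT y1 OR y4 OR NOT y6) — NOT y6 is true.
  3. (NOT y6 OR NOT y10 OR NOT y8) — NOT y8 is true.
  4. (y3 OR y7 OR y8) — y3 is true.
  5. (NOT y2 OR NOT y1 OR NOT y5) — NOT y2 is true.
  6. (y4 OR y13 OR y6) — y4 is true.
  7. (NOT y3 OR NOT y11 OR y10) — NOT y11 is true.
  8. (y6 OR y13 OR y2) — y13 is true.
  9. (NOT y7 OR y10 OR y4) — y10 is true.
  10. (NOT y9 OR y3 OR NOT y8) — NOT y8 is true.
  11. (NOT y5 OR y3 OR NOT y2) — y3 is true.
  12. (y6 OR y10 OR y13) — y10 is true.
  13. (NOT y6 OR y12 OR y7) — NOT y6 is true.
  14. (NOT y4 OR y3 OR y5) — y3 is true.
  15. (NOT y4 OR y10 OR y3) — y10 is true.
  16. (y12 OR NOT y10 OR NOT y2) — NOT y2 is true.
  17. (y4 OR NOT y13 OR NOT y2) — y4 is true.
  18. (NOT y11 OR y4 OR y5) — y5 is true.
  19. (NOT y1 OR NOT y11 OR NOT y8) — NOT y8 is true.
  20. (NOT y8 OR y6 OR NOT y10) — NOT y8 is true.
  21. (y2 OR y3 OR NOT y4) — y3 is true.
  22. (NOT y10 OR y2 OR NOT y11) — NOT y11 is true.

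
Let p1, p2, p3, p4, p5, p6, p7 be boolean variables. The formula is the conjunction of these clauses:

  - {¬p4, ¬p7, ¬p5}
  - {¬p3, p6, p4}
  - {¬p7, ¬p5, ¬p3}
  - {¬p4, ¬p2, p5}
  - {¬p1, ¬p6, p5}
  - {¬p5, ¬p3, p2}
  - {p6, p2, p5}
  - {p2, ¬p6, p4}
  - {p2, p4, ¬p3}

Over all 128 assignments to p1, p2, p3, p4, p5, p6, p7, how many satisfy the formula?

38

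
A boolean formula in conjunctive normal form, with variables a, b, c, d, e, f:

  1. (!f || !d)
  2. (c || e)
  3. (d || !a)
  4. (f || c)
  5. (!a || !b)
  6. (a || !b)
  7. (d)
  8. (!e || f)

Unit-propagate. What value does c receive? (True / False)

(d) stands alone — d = True.
(!f || !d): since d = True, the clause reduces to (!f). f = False.
From (c || f) and f = False: c = True.

True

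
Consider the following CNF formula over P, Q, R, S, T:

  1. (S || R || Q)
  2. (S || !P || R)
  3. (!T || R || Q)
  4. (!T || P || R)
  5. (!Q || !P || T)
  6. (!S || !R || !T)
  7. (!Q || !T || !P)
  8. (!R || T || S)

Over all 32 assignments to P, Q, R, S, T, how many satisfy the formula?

Case analysis on R and T:
  R=T, T=T: remaining (P,Q,S) ∈ {(F,F,F); (F,T,F); (T,F,F)} — 3.
  R=T, T=F: remaining (P,Q,S) ∈ {(F,F,T); (F,T,T); (T,F,T)} — 3.
  R=F, T=T: a clause becomes empty — 0.
  R=F, T=F: remaining (P,Q,S) ∈ {(F,F,T); (F,T,F); (F,T,T); (T,F,T)} — 4.
Total: 3 + 3 + 0 + 4 = 10.

10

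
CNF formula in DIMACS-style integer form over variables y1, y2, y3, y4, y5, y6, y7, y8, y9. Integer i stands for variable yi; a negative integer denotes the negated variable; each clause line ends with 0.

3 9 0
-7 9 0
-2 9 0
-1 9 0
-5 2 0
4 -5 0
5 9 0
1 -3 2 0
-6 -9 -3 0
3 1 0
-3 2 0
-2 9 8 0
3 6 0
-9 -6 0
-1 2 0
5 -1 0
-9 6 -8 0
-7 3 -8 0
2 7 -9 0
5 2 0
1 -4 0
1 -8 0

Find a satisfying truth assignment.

y1=1, y2=1, y3=1, y4=1, y5=1, y6=0, y7=1, y8=0, y9=1

Check each clause:
  1. (y3 || y9) — y9 is true.
  2. (y9 || !y7) — y9 is true.
  3. (!y2 || y9) — y9 is true.
  4. (y9 || !y1) — y9 is true.
  5. (!y5 || y2) — y2 is true.
  6. (y4 || !y5) — y4 is true.
  7. (y5 || y9) — y9 is true.
  8. (!y3 || y2 || y1) — y1 is true.
  9. (!y9 || !y6 || !y3) — !y6 is true.
  10. (y3 || y1) — y1 is true.
  11. (!y3 || y2) — y2 is true.
  12. (y9 || y8 || !y2) — y9 is true.
  13. (y3 || y6) — y3 is true.
  14. (!y9 || !y6) — !y6 is true.
  15. (y2 || !y1) — y2 is true.
  16. (!y1 || y5) — y5 is true.
  17. (!y9 || !y8 || y6) — !y8 is true.
  18. (y3 || !y7 || !y8) — !y8 is true.
  19. (y7 || y2 || !y9) — y2 is true.
  20. (y2 || y5) — y2 is true.
  21. (!y4 || y1) — y1 is true.
  22. (y1 || !y8) — !y8 is true.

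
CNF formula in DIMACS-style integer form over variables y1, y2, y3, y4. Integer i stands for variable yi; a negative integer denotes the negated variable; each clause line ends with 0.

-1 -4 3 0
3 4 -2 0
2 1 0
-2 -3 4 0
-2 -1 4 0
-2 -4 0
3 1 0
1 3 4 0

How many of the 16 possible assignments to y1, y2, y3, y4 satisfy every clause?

Satisfying assignments:
  y1=1 y2=0 y3=0 y4=0
  y1=1 y2=0 y3=1 y4=0
  y1=1 y2=0 y3=1 y4=1
Count: 3.

3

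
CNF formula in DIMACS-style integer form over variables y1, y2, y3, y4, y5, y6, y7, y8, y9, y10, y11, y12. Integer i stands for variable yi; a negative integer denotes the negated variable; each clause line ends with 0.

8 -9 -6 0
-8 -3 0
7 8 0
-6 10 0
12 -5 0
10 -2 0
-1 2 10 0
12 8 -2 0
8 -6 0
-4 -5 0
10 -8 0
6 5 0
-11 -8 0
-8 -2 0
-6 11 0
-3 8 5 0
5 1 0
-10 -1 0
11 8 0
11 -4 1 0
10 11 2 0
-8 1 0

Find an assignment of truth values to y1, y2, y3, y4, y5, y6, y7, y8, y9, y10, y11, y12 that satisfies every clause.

y1 = False, y2 = True, y3 = True, y4 = False, y5 = True, y6 = False, y7 = True, y8 = False, y9 = False, y10 = True, y11 = True, y12 = True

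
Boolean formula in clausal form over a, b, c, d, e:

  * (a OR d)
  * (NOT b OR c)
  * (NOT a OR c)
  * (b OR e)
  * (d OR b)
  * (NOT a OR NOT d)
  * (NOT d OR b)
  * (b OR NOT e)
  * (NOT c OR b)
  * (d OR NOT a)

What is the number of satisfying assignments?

The models are:
  a=F b=T c=T d=T e=F
  a=F b=T c=T d=T e=T
That's 2 in total.

2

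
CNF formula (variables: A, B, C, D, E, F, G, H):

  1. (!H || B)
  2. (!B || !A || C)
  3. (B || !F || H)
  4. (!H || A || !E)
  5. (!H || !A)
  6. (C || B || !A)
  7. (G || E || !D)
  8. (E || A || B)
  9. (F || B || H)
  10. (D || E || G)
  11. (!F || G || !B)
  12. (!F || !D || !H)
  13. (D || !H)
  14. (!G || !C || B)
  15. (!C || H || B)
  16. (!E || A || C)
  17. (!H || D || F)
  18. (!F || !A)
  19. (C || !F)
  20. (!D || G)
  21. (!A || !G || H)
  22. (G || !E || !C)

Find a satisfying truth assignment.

A=F, B=T, C=T, D=T, E=T, F=F, G=T, H=F

Check each clause:
  1. (!H || B) — !H is true.
  2. (C || !A || !B) — C is true.
  3. (!F || B || H) — B is true.
  4. (!H || A || !E) — !H is true.
  5. (!A || !H) — !H is true.
  6. (C || !A || B) — B is true.
  7. (!D || E || G) — E is true.
  8. (A || E || B) — B is true.
  9. (H || B || F) — B is true.
  10. (E || G || D) — D is true.
  11. (!F || G || !B) — !F is true.
  12. (!H || !D || !F) — !H is true.
  13. (!H || D) — !H is true.
  14. (!C || B || !G) — B is true.
  15. (H || B || !C) — B is true.
  16. (!E || A || C) — C is true.
  17. (D || F || !H) — !H is true.
  18. (!A || !F) — !F is true.
  19. (!F || C) — !F is true.
  20. (!D || G) — G is true.
  21. (!G || !A || H) — !A is true.
  22. (!C || G || !E) — G is true.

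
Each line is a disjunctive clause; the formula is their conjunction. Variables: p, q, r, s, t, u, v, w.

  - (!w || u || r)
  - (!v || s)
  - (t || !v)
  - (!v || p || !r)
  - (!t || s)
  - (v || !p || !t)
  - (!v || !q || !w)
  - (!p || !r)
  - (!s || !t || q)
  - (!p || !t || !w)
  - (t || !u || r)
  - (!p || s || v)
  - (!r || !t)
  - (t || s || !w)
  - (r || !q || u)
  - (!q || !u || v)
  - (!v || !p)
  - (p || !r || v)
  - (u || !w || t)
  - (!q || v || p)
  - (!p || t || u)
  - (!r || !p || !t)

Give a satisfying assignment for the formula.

p=False  q=False  r=False  s=False  t=False  u=False  v=False  w=False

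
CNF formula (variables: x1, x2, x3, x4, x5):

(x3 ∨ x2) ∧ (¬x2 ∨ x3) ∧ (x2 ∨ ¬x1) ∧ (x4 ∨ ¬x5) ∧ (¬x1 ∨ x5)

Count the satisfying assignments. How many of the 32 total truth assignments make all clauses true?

7

Satisfying assignments:
  x1=0 x2=0 x3=1 x4=0 x5=0
  x1=0 x2=0 x3=1 x4=1 x5=0
  x1=0 x2=0 x3=1 x4=1 x5=1
  x1=0 x2=1 x3=1 x4=0 x5=0
  x1=0 x2=1 x3=1 x4=1 x5=0
  x1=0 x2=1 x3=1 x4=1 x5=1
  x1=1 x2=1 x3=1 x4=1 x5=1
That's 7 in total.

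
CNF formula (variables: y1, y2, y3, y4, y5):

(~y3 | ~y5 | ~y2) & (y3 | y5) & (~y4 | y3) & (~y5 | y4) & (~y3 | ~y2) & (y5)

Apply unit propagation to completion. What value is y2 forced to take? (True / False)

(y5) is a unit clause: y5 = True.
(y4 | ~y5) with y5 = True leaves only y4, so y4 = True.
(~y4 | y3): since y4 = True, the clause reduces to (y3). y3 = True.
In (~y5 | ~y3 | ~y2), ~y5, ~y3 are now false; ~y2 must hold, so y2 = False.

False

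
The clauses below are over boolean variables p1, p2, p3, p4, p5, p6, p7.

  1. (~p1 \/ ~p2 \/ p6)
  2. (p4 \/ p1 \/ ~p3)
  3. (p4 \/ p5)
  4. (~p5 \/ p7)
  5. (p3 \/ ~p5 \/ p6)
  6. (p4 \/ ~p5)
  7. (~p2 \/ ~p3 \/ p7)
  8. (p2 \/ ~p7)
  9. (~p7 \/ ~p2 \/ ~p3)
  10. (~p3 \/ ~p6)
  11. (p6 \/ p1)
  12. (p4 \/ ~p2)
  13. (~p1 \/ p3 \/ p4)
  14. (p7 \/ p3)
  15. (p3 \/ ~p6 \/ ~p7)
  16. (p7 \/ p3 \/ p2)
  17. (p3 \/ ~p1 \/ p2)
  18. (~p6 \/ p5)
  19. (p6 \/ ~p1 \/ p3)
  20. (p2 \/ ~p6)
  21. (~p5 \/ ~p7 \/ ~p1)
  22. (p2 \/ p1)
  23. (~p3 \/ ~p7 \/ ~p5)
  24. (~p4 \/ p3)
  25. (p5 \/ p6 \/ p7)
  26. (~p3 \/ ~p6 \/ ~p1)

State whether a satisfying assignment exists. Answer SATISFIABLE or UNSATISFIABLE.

UNSATISFIABLE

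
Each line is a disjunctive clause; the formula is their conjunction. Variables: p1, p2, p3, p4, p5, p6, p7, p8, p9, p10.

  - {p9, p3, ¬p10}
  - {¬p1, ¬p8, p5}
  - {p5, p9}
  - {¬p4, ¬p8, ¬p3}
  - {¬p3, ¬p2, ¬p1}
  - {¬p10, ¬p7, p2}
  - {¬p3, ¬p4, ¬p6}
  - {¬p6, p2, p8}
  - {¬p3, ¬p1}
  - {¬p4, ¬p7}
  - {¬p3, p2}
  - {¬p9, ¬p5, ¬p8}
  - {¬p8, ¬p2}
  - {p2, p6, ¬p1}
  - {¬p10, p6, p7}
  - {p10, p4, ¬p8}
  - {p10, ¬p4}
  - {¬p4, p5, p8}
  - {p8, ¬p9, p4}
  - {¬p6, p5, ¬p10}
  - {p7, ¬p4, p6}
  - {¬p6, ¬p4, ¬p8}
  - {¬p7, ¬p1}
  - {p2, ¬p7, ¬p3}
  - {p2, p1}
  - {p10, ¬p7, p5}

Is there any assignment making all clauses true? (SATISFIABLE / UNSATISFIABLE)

Branch on p1: take p1 = False.
  then p2 is forced to True.
  then p8 is forced to False.
Branch on p3: take p3 = False.
The remaining clauses are satisfied by p4 = False, p5 = True, p6 = False, p7 = True, p9 = False, p10 = False.
So p1 = F  p2 = T  p3 = F  p4 = F  p5 = T  p6 = F  p7 = T  p8 = F  p9 = F  p10 = F is a satisfying assignment.

SATISFIABLE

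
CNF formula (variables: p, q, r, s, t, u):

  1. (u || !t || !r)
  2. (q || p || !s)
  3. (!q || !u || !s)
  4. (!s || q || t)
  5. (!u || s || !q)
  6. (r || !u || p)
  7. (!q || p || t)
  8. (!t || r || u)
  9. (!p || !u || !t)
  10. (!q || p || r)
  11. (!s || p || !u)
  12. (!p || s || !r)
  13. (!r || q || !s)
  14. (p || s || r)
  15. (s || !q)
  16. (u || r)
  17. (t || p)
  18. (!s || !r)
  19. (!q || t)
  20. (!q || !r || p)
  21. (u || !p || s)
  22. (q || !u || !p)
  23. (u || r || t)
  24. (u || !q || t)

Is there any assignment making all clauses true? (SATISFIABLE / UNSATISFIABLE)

Try p = False.
  then t is forced to True.
Branch on q: take q = False.
  then s is forced to False.
  then r is forced to True.
  then u is forced to True.
So p=False  q=False  r=True  s=False  t=True  u=True is a satisfying assignment.

SATISFIABLE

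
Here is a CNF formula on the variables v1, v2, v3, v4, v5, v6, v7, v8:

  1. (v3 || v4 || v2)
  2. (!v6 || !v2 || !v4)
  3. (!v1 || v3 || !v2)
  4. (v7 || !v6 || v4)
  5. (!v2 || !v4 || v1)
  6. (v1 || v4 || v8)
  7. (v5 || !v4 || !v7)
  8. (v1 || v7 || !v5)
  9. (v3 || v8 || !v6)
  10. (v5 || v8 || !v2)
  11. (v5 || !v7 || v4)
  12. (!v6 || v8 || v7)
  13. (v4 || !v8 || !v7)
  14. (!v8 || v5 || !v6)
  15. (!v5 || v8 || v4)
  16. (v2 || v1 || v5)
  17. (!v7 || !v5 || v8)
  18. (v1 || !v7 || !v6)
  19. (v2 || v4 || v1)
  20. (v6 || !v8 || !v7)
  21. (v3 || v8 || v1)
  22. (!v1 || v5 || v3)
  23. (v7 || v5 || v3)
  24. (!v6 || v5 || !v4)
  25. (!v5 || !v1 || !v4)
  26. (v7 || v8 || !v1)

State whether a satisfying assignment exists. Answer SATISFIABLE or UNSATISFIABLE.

SATISFIABLE

Pure literal: v3 appears only positively; assign v3 = True.
Branch on v1: take v1 = True.
For the remaining variables, v2 = True, v4 = True, v5 = False, v6 = False, v7 = False, v8 = True works.
Every clause has at least one true literal under this assignment.
So v1=True, v2=True, v3=True, v4=True, v5=False, v6=False, v7=False, v8=True is a satisfying assignment.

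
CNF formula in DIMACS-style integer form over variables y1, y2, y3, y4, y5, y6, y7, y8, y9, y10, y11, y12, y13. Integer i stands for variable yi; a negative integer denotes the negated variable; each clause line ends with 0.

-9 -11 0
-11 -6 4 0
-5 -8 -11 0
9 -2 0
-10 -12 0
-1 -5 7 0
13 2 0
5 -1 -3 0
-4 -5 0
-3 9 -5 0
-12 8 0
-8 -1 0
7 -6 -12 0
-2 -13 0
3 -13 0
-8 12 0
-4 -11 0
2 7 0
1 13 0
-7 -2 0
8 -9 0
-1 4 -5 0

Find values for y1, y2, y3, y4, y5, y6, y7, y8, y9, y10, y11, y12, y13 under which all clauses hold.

y1=F  y2=F  y3=T  y4=F  y5=T  y6=F  y7=T  y8=T  y9=T  y10=F  y11=F  y12=T  y13=T

y6 occurs only negated in the remaining clauses — set y6 = False.
Pure literal: y10 appears only negated; assign y10 = False.
Try y1 = False.
  then y13 is forced to True.
  then y2 is forced to False.
  then y3 is forced to True.
  then y7 is forced to True.
Branch on y4: take y4 = False.
Branch on y5: take y5 = True.
  then y9 is forced to True.
  then y11 is forced to False.
  then y8 is forced to True.
  then y12 is forced to True.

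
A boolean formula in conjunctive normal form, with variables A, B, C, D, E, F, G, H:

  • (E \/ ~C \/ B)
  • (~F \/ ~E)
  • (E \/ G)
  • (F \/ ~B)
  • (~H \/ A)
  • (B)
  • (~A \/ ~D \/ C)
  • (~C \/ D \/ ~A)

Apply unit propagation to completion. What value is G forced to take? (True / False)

True

(B) is a unit clause: B = True.
(~B \/ F) with B = True leaves only F, so F = True.
From (~F \/ ~E) and F = True: E = False.
In (G \/ E), E is now false; G must hold, so G = True.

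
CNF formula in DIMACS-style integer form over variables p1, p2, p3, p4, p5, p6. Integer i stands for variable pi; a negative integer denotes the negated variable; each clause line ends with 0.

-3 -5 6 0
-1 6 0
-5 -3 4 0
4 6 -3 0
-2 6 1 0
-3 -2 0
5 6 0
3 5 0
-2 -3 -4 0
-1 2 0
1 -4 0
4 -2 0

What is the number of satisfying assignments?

4

The models are:
  p1=0 p2=0 p3=0 p4=0 p5=1 p6=0
  p1=0 p2=0 p3=0 p4=0 p5=1 p6=1
  p1=0 p2=0 p3=1 p4=0 p5=0 p6=1
  p1=1 p2=1 p3=0 p4=1 p5=1 p6=1
That's 4 in total.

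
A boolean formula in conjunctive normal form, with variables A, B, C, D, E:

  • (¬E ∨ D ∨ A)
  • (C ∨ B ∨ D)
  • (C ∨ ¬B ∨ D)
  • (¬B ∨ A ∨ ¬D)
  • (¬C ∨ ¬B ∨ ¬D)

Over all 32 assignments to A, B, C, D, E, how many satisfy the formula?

16

Split on D, then B.
  D=1, B=1: remaining (A,C,E) ∈ {(1,0,0); (1,0,1)} — 2.
  D=1, B=0: A, C, E free → 2^3 = 8.
  D=0, B=1: remaining (A,C,E) ∈ {(0,1,0); (1,1,0); (1,1,1)} — 3.
  D=0, B=0: remaining (A,C,E) ∈ {(0,1,0); (1,1,0); (1,1,1)} — 3.
Total: 2 + 8 + 3 + 3 = 16.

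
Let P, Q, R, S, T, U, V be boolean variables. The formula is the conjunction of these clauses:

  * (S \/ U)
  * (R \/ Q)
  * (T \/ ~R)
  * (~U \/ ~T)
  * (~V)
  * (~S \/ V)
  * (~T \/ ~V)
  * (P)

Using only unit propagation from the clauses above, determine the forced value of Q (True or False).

True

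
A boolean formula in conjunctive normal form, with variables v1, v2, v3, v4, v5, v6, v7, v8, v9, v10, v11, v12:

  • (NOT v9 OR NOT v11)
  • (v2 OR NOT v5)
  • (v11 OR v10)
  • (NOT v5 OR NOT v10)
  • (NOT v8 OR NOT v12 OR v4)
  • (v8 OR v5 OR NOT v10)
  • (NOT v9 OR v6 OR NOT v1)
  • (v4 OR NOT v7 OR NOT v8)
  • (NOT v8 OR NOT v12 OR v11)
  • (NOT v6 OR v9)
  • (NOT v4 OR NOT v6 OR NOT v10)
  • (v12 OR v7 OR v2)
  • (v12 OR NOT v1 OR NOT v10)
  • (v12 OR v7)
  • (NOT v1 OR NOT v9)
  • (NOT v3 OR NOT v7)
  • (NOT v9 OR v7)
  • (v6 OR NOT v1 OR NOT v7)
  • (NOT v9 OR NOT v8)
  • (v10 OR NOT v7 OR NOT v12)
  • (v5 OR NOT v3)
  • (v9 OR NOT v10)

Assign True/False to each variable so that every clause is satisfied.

v1 = False, v2 = True, v3 = True, v4 = False, v5 = True, v6 = False, v7 = False, v8 = False, v9 = False, v10 = False, v11 = True, v12 = True

Check each clause:
  1. (NOT v9 OR NOT v11) — NOT v9 is true.
  2. (NOT v5 OR v2) — v2 is true.
  3. (v10 OR v11) — v11 is true.
  4. (NOT v10 OR NOT v5) — NOT v10 is true.
  5. (NOT v12 OR v4 OR NOT v8) — NOT v8 is true.
  6. (v5 OR v8 OR NOT v10) — v5 is true.
  7. (NOT v1 OR NOT v9 OR v6) — NOT v9 is true.
  8. (v4 OR NOT v8 OR NOT v7) — NOT v8 is true.
  9. (NOT v8 OR v11 OR NOT v12) — NOT v8 is true.
  10. (v9 OR NOT v6) — NOT v6 is true.
  11. (NOT v10 OR NOT v4 OR NOT v6) — NOT v6 is true.
  12. (v12 OR v7 OR v2) — v2 is true.
  13. (NOT v1 OR v12 OR NOT v10) — v12 is true.
  14. (v7 OR v12) — v12 is true.
  15. (NOT v1 OR NOT v9) — NOT v1 is true.
  16. (NOT v7 OR NOT v3) — NOT v7 is true.
  17. (v7 OR NOT v9) — NOT v9 is true.
  18. (v6 OR NOT v7 OR NOT v1) — NOT v7 is true.
  19. (NOT v8 OR NOT v9) — NOT v8 is true.
  20. (v10 OR NOT v12 OR NOT v7) — NOT v7 is true.
  21. (v5 OR NOT v3) — v5 is true.
  22. (v9 OR NOT v10) — NOT v10 is true.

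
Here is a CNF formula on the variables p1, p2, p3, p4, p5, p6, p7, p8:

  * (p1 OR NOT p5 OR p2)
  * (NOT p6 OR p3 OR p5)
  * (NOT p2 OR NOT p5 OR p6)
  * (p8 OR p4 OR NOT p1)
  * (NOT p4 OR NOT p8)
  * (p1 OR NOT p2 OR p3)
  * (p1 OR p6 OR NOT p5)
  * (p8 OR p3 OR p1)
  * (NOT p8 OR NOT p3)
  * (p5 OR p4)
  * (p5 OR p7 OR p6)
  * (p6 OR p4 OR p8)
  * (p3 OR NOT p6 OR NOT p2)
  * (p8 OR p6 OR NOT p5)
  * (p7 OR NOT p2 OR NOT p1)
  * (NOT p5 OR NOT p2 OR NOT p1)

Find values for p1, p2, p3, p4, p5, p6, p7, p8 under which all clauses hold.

p1 = F, p2 = T, p3 = T, p4 = F, p5 = T, p6 = T, p7 = T, p8 = F

Check each clause:
  1. (p1 OR p2 OR NOT p5) — p2 is true.
  2. (NOT p6 OR p5 OR p3) — p3 is true.
  3. (NOT p2 OR NOT p5 OR p6) — p6 is true.
  4. (p4 OR NOT p1 OR p8) — NOT p1 is true.
  5. (NOT p4 OR NOT p8) — NOT p8 is true.
  6. (p3 OR p1 OR NOT p2) — p3 is true.
  7. (p1 OR NOT p5 OR p6) — p6 is true.
  8. (p8 OR p3 OR p1) — p3 is true.
  9. (NOT p3 OR NOT p8) — NOT p8 is true.
  10. (p5 OR p4) — p5 is true.
  11. (p6 OR p7 OR p5) — p5 is true.
  12. (p6 OR p4 OR p8) — p6 is true.
  13. (NOT p6 OR p3 OR NOT p2) — p3 is true.
  14. (p8 OR NOT p5 OR p6) — p6 is true.
  15. (p7 OR NOT p2 OR NOT p1) — NOT p1 is true.
  16. (NOT p5 OR NOT p2 OR NOT p1) — NOT p1 is true.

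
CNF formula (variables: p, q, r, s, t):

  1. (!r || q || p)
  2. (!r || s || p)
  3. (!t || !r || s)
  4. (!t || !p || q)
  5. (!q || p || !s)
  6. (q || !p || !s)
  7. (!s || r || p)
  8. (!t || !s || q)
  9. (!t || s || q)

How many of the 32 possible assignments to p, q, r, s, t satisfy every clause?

12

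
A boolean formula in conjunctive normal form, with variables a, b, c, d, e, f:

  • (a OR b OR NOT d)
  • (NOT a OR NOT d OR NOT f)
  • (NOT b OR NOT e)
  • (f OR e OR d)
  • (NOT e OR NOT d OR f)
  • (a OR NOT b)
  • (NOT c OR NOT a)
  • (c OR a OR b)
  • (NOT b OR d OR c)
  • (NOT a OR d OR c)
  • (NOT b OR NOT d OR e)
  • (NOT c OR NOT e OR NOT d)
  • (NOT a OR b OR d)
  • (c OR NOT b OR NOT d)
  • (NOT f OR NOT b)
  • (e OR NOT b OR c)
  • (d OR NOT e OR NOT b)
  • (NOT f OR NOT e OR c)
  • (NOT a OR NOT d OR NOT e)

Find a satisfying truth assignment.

Set a = False and propagate.
  then b is forced to False.
  then d is forced to False.
  then c is forced to True.
Branch on e: take e = False.
  then f is forced to True.
Every clause has at least one true literal under this assignment.

a=F  b=F  c=T  d=F  e=F  f=T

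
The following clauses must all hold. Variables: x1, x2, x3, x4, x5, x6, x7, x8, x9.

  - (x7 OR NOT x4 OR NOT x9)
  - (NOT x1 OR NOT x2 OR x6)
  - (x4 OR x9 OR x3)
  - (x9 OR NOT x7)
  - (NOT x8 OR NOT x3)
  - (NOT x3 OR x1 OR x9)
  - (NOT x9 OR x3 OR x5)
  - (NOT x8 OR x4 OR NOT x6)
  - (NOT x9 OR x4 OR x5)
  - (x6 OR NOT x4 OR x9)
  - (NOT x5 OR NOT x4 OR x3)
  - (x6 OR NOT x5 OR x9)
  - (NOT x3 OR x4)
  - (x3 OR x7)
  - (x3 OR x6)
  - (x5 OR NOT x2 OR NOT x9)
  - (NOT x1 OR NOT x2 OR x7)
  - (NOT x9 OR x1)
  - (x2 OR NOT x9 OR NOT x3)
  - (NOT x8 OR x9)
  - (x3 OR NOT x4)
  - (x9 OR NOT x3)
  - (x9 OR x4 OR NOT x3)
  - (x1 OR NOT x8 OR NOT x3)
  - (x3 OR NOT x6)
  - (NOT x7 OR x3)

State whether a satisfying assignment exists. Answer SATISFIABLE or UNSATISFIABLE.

SATISFIABLE

Pure literal: x8 appears only negated; assign x8 = False.
Try x1 = True.
Try x2 = True.
  then x6 is forced to True.
  then x7 is forced to True.
  then x9 is forced to True.
  then x5 is forced to True.
  then x3 is forced to True.
  then x4 is forced to True.
So x1=1  x2=1  x3=1  x4=1  x5=1  x6=1  x7=1  x8=0  x9=1 is a satisfying assignment.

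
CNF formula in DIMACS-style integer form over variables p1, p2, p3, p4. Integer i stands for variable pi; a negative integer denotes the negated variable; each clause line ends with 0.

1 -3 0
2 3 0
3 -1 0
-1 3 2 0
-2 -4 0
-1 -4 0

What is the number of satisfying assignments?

3

Satisfying assignments:
  p1=0 p2=1 p3=0 p4=0
  p1=1 p2=0 p3=1 p4=0
  p1=1 p2=1 p3=1 p4=0
That's 3 in total.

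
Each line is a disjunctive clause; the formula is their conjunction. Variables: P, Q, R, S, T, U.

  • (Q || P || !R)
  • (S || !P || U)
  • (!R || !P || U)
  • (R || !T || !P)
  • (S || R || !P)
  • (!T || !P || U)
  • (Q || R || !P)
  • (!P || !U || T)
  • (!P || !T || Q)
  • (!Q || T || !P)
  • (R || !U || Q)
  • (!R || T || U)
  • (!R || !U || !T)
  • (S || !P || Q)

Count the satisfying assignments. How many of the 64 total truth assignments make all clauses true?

16

Case analysis on P and R:
  P=1, R=1: a clause becomes empty — 0.
  P=1, R=0: a clause becomes empty — 0.
  P=0, R=1: remaining (Q,S,T,U) ∈ {(1,0,0,1); (1,0,1,0); (1,1,0,1); (1,1,1,0)} — 4.
  P=0, R=0: S, T free; 3 ways for (Q,U) × 2^2 = 12.
Total: 0 + 0 + 4 + 12 = 16.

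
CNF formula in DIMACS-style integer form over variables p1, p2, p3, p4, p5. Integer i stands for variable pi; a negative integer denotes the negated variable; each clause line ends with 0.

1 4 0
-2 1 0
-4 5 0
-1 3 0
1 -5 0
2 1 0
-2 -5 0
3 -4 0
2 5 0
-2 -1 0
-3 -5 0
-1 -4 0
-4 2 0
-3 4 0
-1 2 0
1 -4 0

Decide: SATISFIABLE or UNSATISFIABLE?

p1 = True:
  propagation gives p3=True, p2=False; an empty clause results — contradiction.
p1 = False:
  propagation gives p4=True; an empty clause results — contradiction.
Every branch closes, so no satisfying assignment exists.

UNSATISFIABLE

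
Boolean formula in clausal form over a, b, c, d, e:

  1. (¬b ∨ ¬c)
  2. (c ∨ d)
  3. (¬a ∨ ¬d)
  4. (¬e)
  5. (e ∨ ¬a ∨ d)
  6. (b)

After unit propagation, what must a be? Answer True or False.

False

Unit clause (¬e) sets e = False.
(b) is a unit clause: b = True.
From (¬c ∨ ¬b) and b = True: c = False.
From (c ∨ d) and c = False: d = True.
In (¬a ∨ ¬d), ¬d is now false; ¬a must hold, so a = False.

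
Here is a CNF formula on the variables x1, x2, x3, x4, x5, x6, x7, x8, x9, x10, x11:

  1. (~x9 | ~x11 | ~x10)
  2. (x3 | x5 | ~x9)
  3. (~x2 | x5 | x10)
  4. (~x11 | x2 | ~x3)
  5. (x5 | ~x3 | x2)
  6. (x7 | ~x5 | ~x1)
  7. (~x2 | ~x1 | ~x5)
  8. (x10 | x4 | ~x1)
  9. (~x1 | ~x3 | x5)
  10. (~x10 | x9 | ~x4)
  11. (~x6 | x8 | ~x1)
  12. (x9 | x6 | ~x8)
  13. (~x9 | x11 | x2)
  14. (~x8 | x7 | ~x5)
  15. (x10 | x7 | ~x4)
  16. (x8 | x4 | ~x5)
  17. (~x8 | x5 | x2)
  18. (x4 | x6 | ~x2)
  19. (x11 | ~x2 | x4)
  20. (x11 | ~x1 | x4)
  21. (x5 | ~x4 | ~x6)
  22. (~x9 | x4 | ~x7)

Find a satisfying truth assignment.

x1 occurs only negated in the remaining clauses — set x1 = False.
Try x2 = True.
Try x3 = True.
For the remaining variables, x4 = True, x5 = False, x6 = False, x7 = False, x8 = True, x9 = True, x10 = True, x11 = False works.
Every clause has at least one true literal under this assignment.

x1=False  x2=True  x3=True  x4=True  x5=False  x6=False  x7=False  x8=True  x9=True  x10=True  x11=False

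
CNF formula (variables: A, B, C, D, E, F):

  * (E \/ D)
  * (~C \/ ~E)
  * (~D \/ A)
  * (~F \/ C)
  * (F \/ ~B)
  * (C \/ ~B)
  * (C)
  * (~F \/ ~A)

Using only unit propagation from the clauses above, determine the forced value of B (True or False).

False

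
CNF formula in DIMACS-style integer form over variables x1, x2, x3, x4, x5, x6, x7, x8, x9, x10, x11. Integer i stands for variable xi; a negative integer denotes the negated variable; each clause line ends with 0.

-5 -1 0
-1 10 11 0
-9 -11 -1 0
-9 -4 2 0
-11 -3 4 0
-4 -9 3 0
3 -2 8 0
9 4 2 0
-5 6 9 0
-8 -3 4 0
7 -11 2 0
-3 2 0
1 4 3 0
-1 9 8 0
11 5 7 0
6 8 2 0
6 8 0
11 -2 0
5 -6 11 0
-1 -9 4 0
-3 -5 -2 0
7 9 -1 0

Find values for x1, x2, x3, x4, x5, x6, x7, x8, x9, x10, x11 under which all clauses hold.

x7 occurs only positively in the remaining clauses — set x7 = True.
Pure literal: x10 appears only positively; assign x10 = True.
Branch on x1: take x1 = False.
Try x2 = False.
  then x3 is forced to False.
  then x4 is forced to True.
  then x9 is forced to False.
Set x5 = True and propagate.
  then x6 is forced to True.
x8, x11 are now unconstrained; take x8 = False, x11 = False.
Every clause has at least one true literal under this assignment.

x1=0, x2=0, x3=0, x4=1, x5=1, x6=1, x7=1, x8=0, x9=0, x10=1, x11=0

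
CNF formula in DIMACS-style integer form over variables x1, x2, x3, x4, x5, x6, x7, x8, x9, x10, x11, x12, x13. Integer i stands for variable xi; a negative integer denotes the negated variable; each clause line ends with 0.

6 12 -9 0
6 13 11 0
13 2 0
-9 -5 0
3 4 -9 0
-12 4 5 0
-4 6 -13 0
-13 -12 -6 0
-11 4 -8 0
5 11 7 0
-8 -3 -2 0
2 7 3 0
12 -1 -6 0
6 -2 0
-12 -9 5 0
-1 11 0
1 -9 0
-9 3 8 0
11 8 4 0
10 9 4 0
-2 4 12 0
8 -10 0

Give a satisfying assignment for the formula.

x1=False  x2=False  x3=True  x4=False  x5=True  x6=False  x7=True  x8=True  x9=False  x10=True  x11=False  x12=True  x13=True

Pure literal: x7 appears only positively; assign x7 = True.
Try x1 = False.
  then x9 is forced to False.
Set x2 = False and propagate.
  then x13 is forced to True.
Branch on x4: take x4 = False.
  then x10 is forced to True.
  then x8 is forced to True.
  then x11 is forced to False.
The remaining clauses are satisfied by x3 = True, x5 = True, x6 = False, x12 = True.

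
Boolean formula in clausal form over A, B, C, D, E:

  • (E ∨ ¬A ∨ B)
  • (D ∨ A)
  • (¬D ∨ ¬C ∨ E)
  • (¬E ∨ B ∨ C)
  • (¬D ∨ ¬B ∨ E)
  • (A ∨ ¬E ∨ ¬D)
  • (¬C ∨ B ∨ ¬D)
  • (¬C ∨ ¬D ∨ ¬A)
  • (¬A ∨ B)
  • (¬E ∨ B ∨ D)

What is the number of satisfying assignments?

6

The models are:
  A=F B=F C=F D=T E=F
  A=T B=T C=F D=F E=F
  A=T B=T C=F D=F E=T
  A=T B=T C=F D=T E=T
  A=T B=T C=T D=F E=F
  A=T B=T C=T D=F E=T
That's 6 in total.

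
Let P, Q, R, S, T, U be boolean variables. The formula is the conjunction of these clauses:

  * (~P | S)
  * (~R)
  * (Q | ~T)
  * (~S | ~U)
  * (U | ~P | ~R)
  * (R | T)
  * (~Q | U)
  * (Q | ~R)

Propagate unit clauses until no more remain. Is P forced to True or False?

False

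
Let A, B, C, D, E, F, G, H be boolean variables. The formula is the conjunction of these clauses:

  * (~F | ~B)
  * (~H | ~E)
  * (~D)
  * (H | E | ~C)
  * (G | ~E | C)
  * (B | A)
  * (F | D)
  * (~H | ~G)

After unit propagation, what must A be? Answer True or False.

(~D) stands alone — D = False.
(D | F) with D = False leaves only F, so F = True.
(~B | ~F) with F = True leaves only ~B, so B = False.
From (B | A) and B = False: A = True.

True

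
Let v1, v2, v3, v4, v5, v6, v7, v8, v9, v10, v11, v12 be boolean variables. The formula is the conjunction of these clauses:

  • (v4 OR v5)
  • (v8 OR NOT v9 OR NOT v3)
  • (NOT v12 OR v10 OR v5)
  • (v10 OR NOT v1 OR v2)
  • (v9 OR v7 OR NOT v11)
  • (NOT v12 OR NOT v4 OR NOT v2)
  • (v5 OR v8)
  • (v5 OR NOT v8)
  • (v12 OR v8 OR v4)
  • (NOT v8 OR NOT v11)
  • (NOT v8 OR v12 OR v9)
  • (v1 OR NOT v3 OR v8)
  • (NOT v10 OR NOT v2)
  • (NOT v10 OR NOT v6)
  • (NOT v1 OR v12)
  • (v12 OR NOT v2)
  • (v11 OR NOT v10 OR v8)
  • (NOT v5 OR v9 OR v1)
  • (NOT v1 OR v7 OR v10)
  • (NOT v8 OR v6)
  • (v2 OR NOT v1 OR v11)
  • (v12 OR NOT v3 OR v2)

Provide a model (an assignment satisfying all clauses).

v1=False, v2=True, v3=False, v4=False, v5=True, v6=True, v7=False, v8=True, v9=True, v10=False, v11=False, v12=True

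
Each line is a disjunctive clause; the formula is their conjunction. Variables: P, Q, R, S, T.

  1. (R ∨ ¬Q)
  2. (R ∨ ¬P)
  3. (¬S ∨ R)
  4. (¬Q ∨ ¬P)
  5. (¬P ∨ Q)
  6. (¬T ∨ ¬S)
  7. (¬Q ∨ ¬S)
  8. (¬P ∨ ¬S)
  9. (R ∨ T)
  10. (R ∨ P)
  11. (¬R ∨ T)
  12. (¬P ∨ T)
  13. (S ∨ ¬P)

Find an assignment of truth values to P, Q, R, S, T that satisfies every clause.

P = F, Q = F, R = T, S = F, T = T

Check each clause:
  1. (R ∨ ¬Q) — R is true.
  2. (¬P ∨ R) — R is true.
  3. (¬S ∨ R) — R is true.
  4. (¬P ∨ ¬Q) — ¬P is true.
  5. (¬P ∨ Q) — ¬P is true.
  6. (¬T ∨ ¬S) — ¬S is true.
  7. (¬S ∨ ¬Q) — ¬S is true.
  8. (¬P ∨ ¬S) — ¬S is true.
  9. (T ∨ R) — R is true.
  10. (P ∨ R) — R is true.
  11. (¬R ∨ T) — T is true.
  12. (¬P ∨ T) — T is true.
  13. (S ∨ ¬P) — ¬P is true.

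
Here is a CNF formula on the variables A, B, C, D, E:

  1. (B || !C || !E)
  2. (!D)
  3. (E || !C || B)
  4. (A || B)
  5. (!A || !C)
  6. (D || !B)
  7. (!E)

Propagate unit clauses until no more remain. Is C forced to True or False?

Unit clause (!D) sets D = False.
(D || !B): since D = False, the clause reduces to (!B). B = False.
From (A || B) and B = False: A = True.
In (!A || !C), !A is now false; !C must hold, so C = False.

False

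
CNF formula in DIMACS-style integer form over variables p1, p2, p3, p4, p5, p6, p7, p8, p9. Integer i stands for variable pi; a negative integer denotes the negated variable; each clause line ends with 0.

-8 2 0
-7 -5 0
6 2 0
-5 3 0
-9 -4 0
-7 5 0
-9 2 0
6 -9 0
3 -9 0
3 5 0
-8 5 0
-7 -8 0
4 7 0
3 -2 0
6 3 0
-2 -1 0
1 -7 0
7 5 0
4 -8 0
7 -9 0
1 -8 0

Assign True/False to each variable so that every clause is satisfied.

Pure literal: p3 appears only positively; assign p3 = True.
p8 occurs only negated in the remaining clauses — set p8 = False.
Branch on p1: take p1 = False.
  then p7 is forced to False.
  then p4 is forced to True.
  then p9 is forced to False.
  then p5 is forced to True.
The remaining clauses are satisfied by p2 = True, p6 = False.
Every clause has at least one true literal under this assignment.

p1=False, p2=True, p3=True, p4=True, p5=True, p6=False, p7=False, p8=False, p9=False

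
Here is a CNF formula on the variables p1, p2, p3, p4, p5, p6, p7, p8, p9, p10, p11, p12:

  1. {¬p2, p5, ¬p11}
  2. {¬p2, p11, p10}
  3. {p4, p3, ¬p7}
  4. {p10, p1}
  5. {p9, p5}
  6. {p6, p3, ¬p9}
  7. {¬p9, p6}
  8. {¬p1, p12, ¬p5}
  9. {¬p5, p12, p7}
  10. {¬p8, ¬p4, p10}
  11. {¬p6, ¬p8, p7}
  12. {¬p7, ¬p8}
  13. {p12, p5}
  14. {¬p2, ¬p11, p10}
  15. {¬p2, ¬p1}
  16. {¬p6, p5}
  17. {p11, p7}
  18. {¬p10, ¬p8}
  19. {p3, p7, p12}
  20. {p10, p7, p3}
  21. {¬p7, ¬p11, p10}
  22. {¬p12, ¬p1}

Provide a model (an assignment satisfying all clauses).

p3 occurs only positively in the remaining clauses — set p3 = True.
p8 occurs only negated in the remaining clauses — set p8 = False.
Branch on p1: take p1 = False.
  then p10 is forced to True.
Try p2 = True.
The remaining clauses are satisfied by p4 = False, p5 = True, p6 = True, p7 = True, p9 = True, p11 = False, p12 = True.
Every clause has at least one true literal under this assignment.
Check each clause:
  1. {p5, ¬p2, ¬p11} — p5 is true.
  2. {p10, ¬p2, p11} — p10 is true.
  3. {p3, ¬p7, p4} — p3 is true.
  4. {p10, p1} — p10 is true.
  5. {p5, p9} — p9 is true.
  6. {p3, p6, ¬p9} — p3 is true.
  7. {p6, ¬p9} — p6 is true.
  8. {¬p5, p12, ¬p1} — p12 is true.
  9. {¬p5, p7, p12} — p12 is true.
  10. {¬p4, ¬p8, p10} — ¬p8 is true.
  11. {p7, ¬p8, ¬p6} — ¬p8 is true.
  12. {¬p8, ¬p7} — ¬p8 is true.
  13. {p12, p5} — p12 is true.
  14. {p10, ¬p2, ¬p11} — p10 is true.
  15. {¬p2, ¬p1} — ¬p1 is true.
  16. {p5, ¬p6} — p5 is true.
  17. {p11, p7} — p7 is true.
  18. {¬p10, ¬p8} — ¬p8 is true.
  19. {p7, p3, p12} — p3 is true.
  20. {p3, p7, p10} — p10 is true.
  21. {¬p7, p10, ¬p11} — p10 is true.
  22. {¬p1, ¬p12} — ¬p1 is true.

p1=F, p2=T, p3=T, p4=F, p5=T, p6=T, p7=T, p8=F, p9=T, p10=T, p11=F, p12=T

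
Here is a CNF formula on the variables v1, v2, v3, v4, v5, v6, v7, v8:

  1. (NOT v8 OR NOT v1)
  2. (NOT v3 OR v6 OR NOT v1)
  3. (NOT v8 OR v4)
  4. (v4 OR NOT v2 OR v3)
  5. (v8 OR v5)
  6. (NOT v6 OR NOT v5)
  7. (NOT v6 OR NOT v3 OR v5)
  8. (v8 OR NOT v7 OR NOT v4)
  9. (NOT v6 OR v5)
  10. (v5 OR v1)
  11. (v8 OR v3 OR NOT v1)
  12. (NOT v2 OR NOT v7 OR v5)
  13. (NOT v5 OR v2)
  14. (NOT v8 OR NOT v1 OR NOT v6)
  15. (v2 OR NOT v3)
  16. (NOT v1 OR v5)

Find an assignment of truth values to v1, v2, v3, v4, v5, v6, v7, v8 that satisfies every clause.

v1=F, v2=T, v3=F, v4=T, v5=T, v6=F, v7=F, v8=F

v7 occurs only negated in the remaining clauses — set v7 = False.
Branch on v1: take v1 = False.
  then v5 is forced to True.
  then v6 is forced to False.
  then v2 is forced to True.
Set v3 = False and propagate.
  then v4 is forced to True.
v8 is now unconstrained; take v8 = False.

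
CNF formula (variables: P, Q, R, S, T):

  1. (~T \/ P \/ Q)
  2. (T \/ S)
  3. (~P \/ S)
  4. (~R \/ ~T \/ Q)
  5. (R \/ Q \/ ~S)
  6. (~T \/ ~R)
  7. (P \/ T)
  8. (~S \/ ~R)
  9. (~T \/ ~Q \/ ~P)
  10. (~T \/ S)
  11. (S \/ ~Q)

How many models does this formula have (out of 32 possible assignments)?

The models are:
  P=F Q=T R=F S=T T=T
  P=T Q=T R=F S=T T=F
Count: 2.

2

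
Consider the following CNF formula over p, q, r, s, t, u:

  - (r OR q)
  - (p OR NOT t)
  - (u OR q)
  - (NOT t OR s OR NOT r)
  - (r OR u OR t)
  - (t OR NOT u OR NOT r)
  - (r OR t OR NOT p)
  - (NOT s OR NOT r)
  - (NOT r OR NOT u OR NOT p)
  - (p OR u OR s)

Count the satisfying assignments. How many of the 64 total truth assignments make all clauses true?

Satisfying assignments:
  p=F q=T r=F s=F t=F u=T
  p=F q=T r=F s=T t=F u=T
  p=T q=T r=F s=F t=T u=F
  p=T q=T r=F s=F t=T u=T
  p=T q=T r=F s=T t=T u=F
  p=T q=T r=F s=T t=T u=T
  p=T q=T r=T s=F t=F u=F
That's 7 in total.

7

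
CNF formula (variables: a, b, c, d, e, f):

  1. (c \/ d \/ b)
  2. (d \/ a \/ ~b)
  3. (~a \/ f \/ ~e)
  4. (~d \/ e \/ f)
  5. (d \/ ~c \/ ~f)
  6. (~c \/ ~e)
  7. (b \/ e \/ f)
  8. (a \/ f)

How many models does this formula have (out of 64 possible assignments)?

16

Case analysis on f and d:
  f=1, d=1: a, b free; 3 ways for (c,e) × 2^2 = 12.
  f=1, d=0: remaining (a,b,c,e) ∈ {(1,1,0,0); (1,1,0,1)} — 2.
  f=0, d=1: a clause becomes empty — 0.
  f=0, d=0: remaining (a,b,c,e) ∈ {(1,1,0,0); (1,1,1,0)} — 2.
Total: 12 + 2 + 0 + 2 = 16.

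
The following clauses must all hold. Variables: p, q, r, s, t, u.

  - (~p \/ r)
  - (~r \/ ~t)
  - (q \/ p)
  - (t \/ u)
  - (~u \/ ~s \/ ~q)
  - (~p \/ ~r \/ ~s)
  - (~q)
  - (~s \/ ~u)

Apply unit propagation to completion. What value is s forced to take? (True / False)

False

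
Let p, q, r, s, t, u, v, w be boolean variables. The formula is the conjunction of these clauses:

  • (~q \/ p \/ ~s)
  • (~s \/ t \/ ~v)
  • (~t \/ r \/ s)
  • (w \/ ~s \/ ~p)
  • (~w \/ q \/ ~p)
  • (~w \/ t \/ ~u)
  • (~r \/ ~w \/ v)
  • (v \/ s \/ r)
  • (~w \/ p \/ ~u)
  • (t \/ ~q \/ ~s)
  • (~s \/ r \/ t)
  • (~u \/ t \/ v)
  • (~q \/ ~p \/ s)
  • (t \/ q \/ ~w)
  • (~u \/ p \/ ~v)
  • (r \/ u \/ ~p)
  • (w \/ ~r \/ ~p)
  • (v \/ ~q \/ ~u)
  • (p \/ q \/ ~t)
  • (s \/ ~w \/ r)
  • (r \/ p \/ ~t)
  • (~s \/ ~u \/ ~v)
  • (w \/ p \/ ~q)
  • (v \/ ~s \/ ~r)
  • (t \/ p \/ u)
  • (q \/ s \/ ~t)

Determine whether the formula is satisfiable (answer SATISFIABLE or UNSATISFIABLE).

SATISFIABLE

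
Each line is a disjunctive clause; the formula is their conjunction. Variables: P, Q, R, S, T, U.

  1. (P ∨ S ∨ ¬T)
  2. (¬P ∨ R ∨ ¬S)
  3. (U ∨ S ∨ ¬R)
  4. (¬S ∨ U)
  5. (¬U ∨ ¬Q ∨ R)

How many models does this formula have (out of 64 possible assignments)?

Case analysis on S and R:
  S=T, R=T: forces U=T; P, Q, T free → 2^3 = 8.
  S=T, R=F: remaining (P,Q,T,U) ∈ {(F,F,F,T); (F,F,T,T)} — 2.
  S=F, R=T: Q free; 3 ways for (P,T,U) × 2^1 = 6.
  S=F, R=F: 9 of the 16 assignments to (P,Q,T,U) work.
Total: 8 + 2 + 6 + 9 = 25.

25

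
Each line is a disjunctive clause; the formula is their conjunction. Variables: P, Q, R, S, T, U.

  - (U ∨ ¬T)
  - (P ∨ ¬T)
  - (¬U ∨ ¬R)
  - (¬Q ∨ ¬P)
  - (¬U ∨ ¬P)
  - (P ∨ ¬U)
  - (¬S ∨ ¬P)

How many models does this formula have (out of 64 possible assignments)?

10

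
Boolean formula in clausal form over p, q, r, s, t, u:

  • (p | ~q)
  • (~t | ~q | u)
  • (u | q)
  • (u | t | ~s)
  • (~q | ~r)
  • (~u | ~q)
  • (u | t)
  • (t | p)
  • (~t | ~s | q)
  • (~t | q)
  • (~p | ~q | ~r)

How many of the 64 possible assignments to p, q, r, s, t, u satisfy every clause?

4

The models are:
  p=T q=F r=F s=F t=F u=T
  p=T q=F r=F s=T t=F u=T
  p=T q=F r=T s=F t=F u=T
  p=T q=F r=T s=T t=F u=T
That's 4 in total.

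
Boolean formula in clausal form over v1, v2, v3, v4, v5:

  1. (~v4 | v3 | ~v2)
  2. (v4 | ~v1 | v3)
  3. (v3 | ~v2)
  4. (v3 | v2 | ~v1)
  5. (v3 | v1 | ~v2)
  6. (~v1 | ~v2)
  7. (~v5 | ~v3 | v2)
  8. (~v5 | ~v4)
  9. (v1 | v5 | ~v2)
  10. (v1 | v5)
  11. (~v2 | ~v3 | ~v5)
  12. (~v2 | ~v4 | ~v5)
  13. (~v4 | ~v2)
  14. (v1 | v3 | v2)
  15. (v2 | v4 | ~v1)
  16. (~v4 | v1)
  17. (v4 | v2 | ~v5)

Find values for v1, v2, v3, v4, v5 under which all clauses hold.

Try v1 = True.
  then v2 is forced to False.
  then v3 is forced to True.
  then v5 is forced to False.
  then v4 is forced to True.

v1=T, v2=F, v3=T, v4=T, v5=F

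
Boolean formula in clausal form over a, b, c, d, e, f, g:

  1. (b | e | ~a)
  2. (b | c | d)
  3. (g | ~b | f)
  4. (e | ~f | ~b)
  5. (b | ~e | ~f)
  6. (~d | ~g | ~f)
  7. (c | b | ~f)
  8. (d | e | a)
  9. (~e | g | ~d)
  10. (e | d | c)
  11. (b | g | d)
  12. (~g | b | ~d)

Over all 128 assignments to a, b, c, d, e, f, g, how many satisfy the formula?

26

Case analysis on b and d:
  b=1, d=1: forces f=0; g=1; a, c, e free → 2^3 = 8.
  b=1, d=0: 13 of the 32 assignments to (a,c,e,f,g) work.
  b=0, d=1: remaining (a,c,e,f,g) ∈ {(0,0,0,0,0); (0,1,0,0,0); (0,1,0,1,0)} — 3.
  b=0, d=0: remaining (a,c,e,f,g) ∈ {(0,1,1,0,1); (1,1,1,0,1)} — 2.
Total: 8 + 13 + 3 + 2 = 26.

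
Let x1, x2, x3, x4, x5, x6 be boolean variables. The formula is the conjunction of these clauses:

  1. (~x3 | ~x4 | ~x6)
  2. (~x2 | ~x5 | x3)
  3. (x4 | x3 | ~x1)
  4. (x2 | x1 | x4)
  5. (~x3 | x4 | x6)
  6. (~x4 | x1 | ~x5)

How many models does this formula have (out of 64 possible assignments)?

Split on x4, then x3.
  x4=1, x3=1: x2 free; 3 ways for (x1,x5,x6) × 2^1 = 6.
  x4=1, x3=0: x6 free; 5 ways for (x1,x2,x5) × 2^1 = 10.
  x4=0, x3=1: x5 free; 3 ways for (x1,x2,x6) × 2^1 = 6.
  x4=0, x3=0: remaining (x1,x2,x5,x6) ∈ {(0,1,0,0); (0,1,0,1)} — 2.
Total: 6 + 10 + 6 + 2 = 24.

24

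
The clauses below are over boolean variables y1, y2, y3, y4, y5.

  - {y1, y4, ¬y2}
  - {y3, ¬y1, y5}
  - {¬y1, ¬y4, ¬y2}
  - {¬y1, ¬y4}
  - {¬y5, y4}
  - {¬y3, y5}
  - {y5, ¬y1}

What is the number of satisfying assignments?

7

Split on y1, then y4.
  y1=T, y4=T: a clause becomes empty — 0.
  y1=T, y4=F: a clause becomes empty — 0.
  y1=F, y4=T: y2 free; 3 ways for (y3,y5) × 2^1 = 6.
  y1=F, y4=F: remaining (y2,y3,y5) ∈ {(F,F,F)} — 1.
Total: 0 + 0 + 6 + 1 = 7.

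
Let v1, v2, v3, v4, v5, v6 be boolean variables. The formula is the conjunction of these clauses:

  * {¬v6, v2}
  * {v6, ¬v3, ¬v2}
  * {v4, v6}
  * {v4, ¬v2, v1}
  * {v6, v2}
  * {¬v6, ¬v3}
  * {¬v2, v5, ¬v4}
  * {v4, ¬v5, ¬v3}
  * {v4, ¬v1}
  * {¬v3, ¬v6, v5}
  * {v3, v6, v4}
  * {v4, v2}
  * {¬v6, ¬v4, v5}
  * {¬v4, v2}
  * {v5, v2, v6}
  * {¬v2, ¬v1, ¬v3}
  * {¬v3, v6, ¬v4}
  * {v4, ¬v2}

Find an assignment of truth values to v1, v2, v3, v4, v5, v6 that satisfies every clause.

Branch on v1: take v1 = True.
  then v4 is forced to True.
  then v2 is forced to True.
  then v5 is forced to True.
  then v3 is forced to False.
v6 is now unconstrained; take v6 = False.

v1=True, v2=True, v3=False, v4=True, v5=True, v6=False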